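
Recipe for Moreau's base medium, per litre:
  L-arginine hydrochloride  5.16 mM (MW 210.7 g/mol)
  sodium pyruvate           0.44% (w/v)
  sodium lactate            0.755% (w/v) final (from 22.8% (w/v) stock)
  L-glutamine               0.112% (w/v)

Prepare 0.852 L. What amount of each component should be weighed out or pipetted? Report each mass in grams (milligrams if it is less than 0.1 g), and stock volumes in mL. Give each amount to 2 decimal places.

L-arginine hydrochloride 0.93 g; sodium pyruvate 3.75 g; sodium lactate 28.21 mL; L-glutamine 0.95 g

Working volume: 0.852 L.
L-arginine hydrochloride: 5.16 mmol/L × 210.7 g/mol × 0.852 L ÷ 1000 = 0.93 g
sodium pyruvate: 0.44 g per 100 mL × 852 mL ÷ 100 = 3.75 g
sodium lactate: C1V1 = C2V2 → 0.755% ÷ 22.8% × 852 mL = 28.21 mL
L-glutamine: 0.112 g per 100 mL × 852 mL ÷ 100 = 0.95 g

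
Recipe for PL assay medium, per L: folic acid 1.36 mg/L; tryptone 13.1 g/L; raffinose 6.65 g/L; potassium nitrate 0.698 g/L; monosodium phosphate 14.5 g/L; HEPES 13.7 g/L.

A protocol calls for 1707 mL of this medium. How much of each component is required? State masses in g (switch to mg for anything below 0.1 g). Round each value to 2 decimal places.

folic acid 2.32 mg; tryptone 22.36 g; raffinose 11.35 g; potassium nitrate 1.19 g; monosodium phosphate 24.75 g; HEPES 23.39 g

Scale factor relative to 1 L: 1.707.
folic acid: 1.36 mg/L × 1.707 L = 2.32 mg
tryptone: 13.1 g/L × 1.707 L = 22.36 g
raffinose: 6.65 g/L × 1.707 L = 11.35 g
potassium nitrate: 0.698 g/L × 1.707 L = 1.19 g
monosodium phosphate: 14.5 g/L × 1.707 L = 24.75 g
HEPES: 13.7 g/L × 1.707 L = 23.39 g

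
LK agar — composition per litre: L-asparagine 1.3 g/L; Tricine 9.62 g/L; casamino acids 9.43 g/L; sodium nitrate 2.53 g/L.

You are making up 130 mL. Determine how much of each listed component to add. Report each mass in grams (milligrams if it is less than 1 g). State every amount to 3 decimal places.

L-asparagine 169.000 mg; Tricine 1.251 g; casamino acids 1.226 g; sodium nitrate 328.900 mg

Scale factor relative to 1 L: 0.13.
L-asparagine: 1.3 g/L × 0.13 L = 0.169 g = 169.000 mg
Tricine: 9.62 g/L × 0.13 L = 1.251 g
casamino acids: 9.43 g/L × 0.13 L = 1.226 g
sodium nitrate: 2.53 g/L × 0.13 L = 0.3289 g = 328.900 mg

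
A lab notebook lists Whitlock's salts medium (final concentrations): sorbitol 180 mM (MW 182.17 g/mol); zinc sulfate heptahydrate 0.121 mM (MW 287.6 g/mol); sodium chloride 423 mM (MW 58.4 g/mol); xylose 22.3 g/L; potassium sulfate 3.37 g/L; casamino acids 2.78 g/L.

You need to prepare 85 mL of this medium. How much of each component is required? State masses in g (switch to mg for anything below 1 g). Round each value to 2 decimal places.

Working volume: 85 mL = 0.085 L.
sorbitol: 180 mmol/L × 182.17 g/mol × 0.085 L ÷ 1000 = 2.79 g
zinc sulfate heptahydrate: 0.121 mmol/L × 287.6 mg/mmol × 0.085 L = 2.96 mg
sodium chloride: 423 mmol/L × 58.4 g/mol × 0.085 L ÷ 1000 = 2.10 g
xylose: 22.3 g/L × 0.085 L = 1.90 g
potassium sulfate: 3.37 g/L × 0.085 L = 0.28645 g = 286.45 mg
casamino acids: 2.78 g/L × 0.085 L = 0.2363 g = 236.30 mg

sorbitol 2.79 g; zinc sulfate heptahydrate 2.96 mg; sodium chloride 2.10 g; xylose 1.90 g; potassium sulfate 286.45 mg; casamino acids 236.30 mg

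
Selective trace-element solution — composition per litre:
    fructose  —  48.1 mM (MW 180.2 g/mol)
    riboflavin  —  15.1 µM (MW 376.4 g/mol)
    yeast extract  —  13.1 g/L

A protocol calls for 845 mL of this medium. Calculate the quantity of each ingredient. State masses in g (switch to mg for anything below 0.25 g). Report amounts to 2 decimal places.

fructose 7.32 g; riboflavin 4.80 mg; yeast extract 11.07 g

Scale factor relative to 1 L: 0.845.
fructose: 48.1 mmol/L × 180.2 g/mol × 0.845 L ÷ 1000 = 7.32 g
riboflavin: 15.1 µmol/L × 376.4 g/mol × 0.845 L ÷ 1000 = 4.80 mg
yeast extract: 13.1 g/L × 0.845 L = 11.07 g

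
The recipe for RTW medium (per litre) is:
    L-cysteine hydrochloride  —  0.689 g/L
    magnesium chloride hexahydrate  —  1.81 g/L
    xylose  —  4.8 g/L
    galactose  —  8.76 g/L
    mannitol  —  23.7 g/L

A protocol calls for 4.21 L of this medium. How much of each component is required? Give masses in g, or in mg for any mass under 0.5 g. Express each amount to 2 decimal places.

L-cysteine hydrochloride 2.90 g; magnesium chloride hexahydrate 7.62 g; xylose 20.21 g; galactose 36.88 g; mannitol 99.78 g

Scale factor relative to 1 L: 4.21.
L-cysteine hydrochloride: 0.689 g/L × 4.21 L = 2.90 g
magnesium chloride hexahydrate: 1.81 g/L × 4.21 L = 7.62 g
xylose: 4.8 g/L × 4.21 L = 20.21 g
galactose: 8.76 g/L × 4.21 L = 36.88 g
mannitol: 23.7 g/L × 4.21 L = 99.78 g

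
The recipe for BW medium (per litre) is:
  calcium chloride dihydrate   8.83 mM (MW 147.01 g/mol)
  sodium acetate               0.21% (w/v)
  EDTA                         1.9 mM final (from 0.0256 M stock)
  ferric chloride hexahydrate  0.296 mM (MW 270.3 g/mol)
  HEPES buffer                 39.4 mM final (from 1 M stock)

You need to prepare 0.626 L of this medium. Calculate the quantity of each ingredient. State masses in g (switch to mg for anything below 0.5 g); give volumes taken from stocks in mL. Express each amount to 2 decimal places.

Working volume: 0.626 L.
calcium chloride dihydrate: 8.83 mmol/L × 147.01 g/mol × 0.626 L ÷ 1000 = 0.81 g
sodium acetate: 0.21 g per 100 mL × 626 mL ÷ 100 = 1.31 g
EDTA: dilute stock: 1.9 mM × 626 mL ÷ 25.6 mM = 46.46 mL
ferric chloride hexahydrate: 0.296 mmol/L × 270.3 mg/mmol × 0.626 L = 50.09 mg
HEPES buffer: V = C2·V2/C1 = 39.4 mM × 626 mL ÷ 1000 mM = 24.66 mL

calcium chloride dihydrate 0.81 g; sodium acetate 1.31 g; EDTA 46.46 mL; ferric chloride hexahydrate 50.09 mg; HEPES buffer 24.66 mL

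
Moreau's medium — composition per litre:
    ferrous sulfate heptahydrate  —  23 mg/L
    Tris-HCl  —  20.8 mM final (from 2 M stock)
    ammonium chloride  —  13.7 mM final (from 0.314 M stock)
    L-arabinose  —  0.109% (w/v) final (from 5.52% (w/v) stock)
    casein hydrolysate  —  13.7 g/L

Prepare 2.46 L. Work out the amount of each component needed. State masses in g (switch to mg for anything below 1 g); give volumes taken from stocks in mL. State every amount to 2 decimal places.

ferrous sulfate heptahydrate 56.58 mg; Tris-HCl 25.58 mL; ammonium chloride 107.33 mL; L-arabinose 48.58 mL; casein hydrolysate 33.70 g

Scale factor relative to 1 L: 2.46.
ferrous sulfate heptahydrate: 23 mg/L × 2.46 L = 56.58 mg
Tris-HCl: C1V1 = C2V2 → 20.8 mM × 2460 mL ÷ 2000 mM = 25.58 mL
ammonium chloride: dilute stock: 13.7 mM × 2460 mL ÷ 314 mM = 107.33 mL
L-arabinose: C1V1 = C2V2 → 0.109% ÷ 5.52% × 2460 mL = 48.58 mL
casein hydrolysate: 13.7 g/L × 2.46 L = 33.70 g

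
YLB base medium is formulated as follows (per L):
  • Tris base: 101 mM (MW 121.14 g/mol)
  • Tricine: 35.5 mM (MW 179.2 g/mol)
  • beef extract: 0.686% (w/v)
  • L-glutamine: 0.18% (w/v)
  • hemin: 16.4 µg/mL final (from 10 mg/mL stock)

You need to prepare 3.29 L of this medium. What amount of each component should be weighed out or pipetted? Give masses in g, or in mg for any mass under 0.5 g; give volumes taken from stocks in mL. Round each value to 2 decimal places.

Tris base 40.25 g; Tricine 20.93 g; beef extract 22.57 g; L-glutamine 5.92 g; hemin 5.40 mL

Scale factor relative to 1 L: 3.29.
Tris base: 101 mmol/L × 121.14 g/mol × 3.29 L ÷ 1000 = 40.25 g
Tricine: 35.5 mmol/L × 179.2 g/mol × 3.29 L ÷ 1000 = 20.93 g
beef extract: 0.686% w/v = 6.86 g/L → 6.86 × 3.29 L = 22.57 g
L-glutamine: 0.18% w/v = 1.8 g/L → 1.8 × 3.29 L = 5.92 g
hemin: dilute stock: 16.4 µg/mL × 3290 mL ÷ 10000 µg/mL = 5.40 mL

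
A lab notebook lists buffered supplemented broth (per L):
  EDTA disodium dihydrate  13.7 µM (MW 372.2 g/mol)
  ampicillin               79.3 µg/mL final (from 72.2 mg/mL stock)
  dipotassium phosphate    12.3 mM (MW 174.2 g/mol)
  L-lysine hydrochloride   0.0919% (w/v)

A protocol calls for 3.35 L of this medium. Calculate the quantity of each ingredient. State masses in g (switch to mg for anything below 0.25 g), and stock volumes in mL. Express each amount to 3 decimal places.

EDTA disodium dihydrate 17.082 mg; ampicillin 3.679 mL; dipotassium phosphate 7.178 g; L-lysine hydrochloride 3.079 g

Scale factor relative to 1 L: 3.35.
EDTA disodium dihydrate: 13.7 µmol/L × 372.2 g/mol × 3.35 L ÷ 1000 = 17.082 mg
ampicillin: V = C2·V2/C1 = 79.3 µg/mL × 3350 mL ÷ 72200 µg/mL = 3.679 mL
dipotassium phosphate: 12.3 mmol/L × 174.2 g/mol × 3.35 L ÷ 1000 = 7.178 g
L-lysine hydrochloride: 0.0919 g per 100 mL × 3350 mL ÷ 100 = 3.079 g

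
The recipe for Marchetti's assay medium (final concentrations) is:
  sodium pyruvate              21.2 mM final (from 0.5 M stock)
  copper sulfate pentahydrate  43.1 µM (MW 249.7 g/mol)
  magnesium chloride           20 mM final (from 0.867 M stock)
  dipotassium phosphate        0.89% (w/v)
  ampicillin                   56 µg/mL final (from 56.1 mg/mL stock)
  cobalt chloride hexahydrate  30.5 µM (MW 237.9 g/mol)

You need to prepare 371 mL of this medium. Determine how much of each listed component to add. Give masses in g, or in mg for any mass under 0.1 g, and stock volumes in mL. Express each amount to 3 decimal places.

Target volume = 371 mL = 0.371 L.
sodium pyruvate: C1V1 = C2V2 → 21.2 mM × 371 mL ÷ 500 mM = 15.730 mL
copper sulfate pentahydrate: 43.1 µmol/L × 249.7 g/mol × 0.371 L ÷ 1000 = 3.993 mg
magnesium chloride: C1V1 = C2V2 → 20 mM × 371 mL ÷ 867 mM = 8.558 mL
dipotassium phosphate: 0.89 g per 100 mL × 371 mL ÷ 100 = 3.302 g
ampicillin: C1V1 = C2V2 → 56 µg/mL × 371 mL ÷ 56100 µg/mL = 0.370 mL
cobalt chloride hexahydrate: 30.5 µmol/L × 237.9 g/mol × 0.371 L ÷ 1000 = 2.692 mg

sodium pyruvate 15.730 mL; copper sulfate pentahydrate 3.993 mg; magnesium chloride 8.558 mL; dipotassium phosphate 3.302 g; ampicillin 0.370 mL; cobalt chloride hexahydrate 2.692 mg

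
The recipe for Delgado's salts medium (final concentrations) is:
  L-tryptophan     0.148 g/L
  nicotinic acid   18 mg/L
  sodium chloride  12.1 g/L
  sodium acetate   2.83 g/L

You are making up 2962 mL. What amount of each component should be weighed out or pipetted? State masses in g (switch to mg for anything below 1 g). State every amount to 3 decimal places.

L-tryptophan 438.376 mg; nicotinic acid 53.316 mg; sodium chloride 35.840 g; sodium acetate 8.382 g

Working volume: 2962 mL = 2.962 L.
L-tryptophan: 0.148 g/L × 2.962 L = 0.438376 g = 438.376 mg
nicotinic acid: 18 mg/L × 2.962 L = 53.316 mg
sodium chloride: 12.1 g/L × 2.962 L = 35.840 g
sodium acetate: 2.83 g/L × 2.962 L = 8.382 g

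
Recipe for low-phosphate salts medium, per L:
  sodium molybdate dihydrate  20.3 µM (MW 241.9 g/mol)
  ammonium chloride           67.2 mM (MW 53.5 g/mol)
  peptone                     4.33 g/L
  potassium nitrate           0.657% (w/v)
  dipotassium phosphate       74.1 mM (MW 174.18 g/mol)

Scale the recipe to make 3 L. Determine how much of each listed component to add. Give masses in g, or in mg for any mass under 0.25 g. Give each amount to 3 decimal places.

sodium molybdate dihydrate 14.732 mg; ammonium chloride 10.786 g; peptone 12.990 g; potassium nitrate 19.710 g; dipotassium phosphate 38.720 g

Working volume: 3 L.
sodium molybdate dihydrate: 20.3 µmol/L × 241.9 g/mol × 3 L ÷ 1000 = 14.732 mg
ammonium chloride: 67.2 mmol/L × 53.5 g/mol × 3 L ÷ 1000 = 10.786 g
peptone: 4.33 g/L × 3 L = 12.990 g
potassium nitrate: 0.657% w/v = 6.57 g/L → 6.57 × 3 L = 19.710 g
dipotassium phosphate: 74.1 mmol/L × 174.18 g/mol × 3 L ÷ 1000 = 38.720 g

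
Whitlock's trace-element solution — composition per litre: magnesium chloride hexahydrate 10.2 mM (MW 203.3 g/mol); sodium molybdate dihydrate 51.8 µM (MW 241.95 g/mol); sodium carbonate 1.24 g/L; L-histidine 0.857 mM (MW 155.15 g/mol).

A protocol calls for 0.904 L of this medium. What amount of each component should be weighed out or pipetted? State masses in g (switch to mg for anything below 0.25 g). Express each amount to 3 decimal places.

magnesium chloride hexahydrate 1.875 g; sodium molybdate dihydrate 11.330 mg; sodium carbonate 1.121 g; L-histidine 120.199 mg

Scale factor relative to 1 L: 0.904.
magnesium chloride hexahydrate: 10.2 mmol/L × 203.3 g/mol × 0.904 L ÷ 1000 = 1.875 g
sodium molybdate dihydrate: 51.8 µmol/L × 241.95 g/mol × 0.904 L ÷ 1000 = 11.330 mg
sodium carbonate: 1.24 g/L × 0.904 L = 1.121 g
L-histidine: 0.857 mmol/L × 155.15 mg/mmol × 0.904 L = 120.199 mg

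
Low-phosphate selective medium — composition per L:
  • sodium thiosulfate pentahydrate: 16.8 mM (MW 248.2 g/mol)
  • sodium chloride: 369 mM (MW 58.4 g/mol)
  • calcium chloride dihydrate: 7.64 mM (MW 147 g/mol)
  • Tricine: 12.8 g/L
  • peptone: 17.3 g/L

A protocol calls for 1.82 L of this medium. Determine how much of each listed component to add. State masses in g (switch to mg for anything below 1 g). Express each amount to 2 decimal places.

Scale factor relative to 1 L: 1.82.
sodium thiosulfate pentahydrate: 16.8 mmol/L × 248.2 g/mol × 1.82 L ÷ 1000 = 7.59 g
sodium chloride: 369 mmol/L × 58.4 g/mol × 1.82 L ÷ 1000 = 39.22 g
calcium chloride dihydrate: 7.64 mmol/L × 147 g/mol × 1.82 L ÷ 1000 = 2.04 g
Tricine: 12.8 g/L × 1.82 L = 23.30 g
peptone: 17.3 g/L × 1.82 L = 31.49 g

sodium thiosulfate pentahydrate 7.59 g; sodium chloride 39.22 g; calcium chloride dihydrate 2.04 g; Tricine 23.30 g; peptone 31.49 g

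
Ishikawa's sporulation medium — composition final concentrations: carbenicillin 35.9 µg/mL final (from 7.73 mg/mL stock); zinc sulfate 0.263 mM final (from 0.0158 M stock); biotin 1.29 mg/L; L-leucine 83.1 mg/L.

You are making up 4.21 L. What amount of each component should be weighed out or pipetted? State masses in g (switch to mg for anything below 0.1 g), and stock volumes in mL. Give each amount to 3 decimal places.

Working volume: 4.21 L.
carbenicillin: C1V1 = C2V2 → 35.9 µg/mL × 4210 mL ÷ 7730 µg/mL = 19.552 mL
zinc sulfate: V = C2·V2/C1 = 0.263 mM × 4210 mL ÷ 15.8 mM = 70.078 mL
biotin: 1.29 mg/L × 4.21 L = 5.431 mg
L-leucine: 83.1 mg/L × 4.21 L = 349.851 mg = 0.350 g

carbenicillin 19.552 mL; zinc sulfate 70.078 mL; biotin 5.431 mg; L-leucine 0.350 g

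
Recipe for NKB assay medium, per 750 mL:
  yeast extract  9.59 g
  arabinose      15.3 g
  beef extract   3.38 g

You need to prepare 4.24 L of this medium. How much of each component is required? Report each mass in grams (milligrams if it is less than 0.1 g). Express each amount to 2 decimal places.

yeast extract 54.22 g; arabinose 86.50 g; beef extract 19.11 g

Ratio of target to recipe volume: 4240 / 750 = 5.65333.
yeast extract: 9.59 g × (4240 mL / 750 mL) = 54.22 g
arabinose: 15.3 g × (4240 mL / 750 mL) = 86.50 g
beef extract: 3.38 g × (4240 mL / 750 mL) = 19.11 g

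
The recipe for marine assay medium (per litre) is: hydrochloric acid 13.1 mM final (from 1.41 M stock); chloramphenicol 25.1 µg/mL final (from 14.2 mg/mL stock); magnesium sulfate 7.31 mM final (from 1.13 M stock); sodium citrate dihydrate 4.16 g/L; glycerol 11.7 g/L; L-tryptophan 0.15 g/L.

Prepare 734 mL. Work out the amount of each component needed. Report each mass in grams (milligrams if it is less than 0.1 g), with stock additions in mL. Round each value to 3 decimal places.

hydrochloric acid 6.819 mL; chloramphenicol 1.297 mL; magnesium sulfate 4.748 mL; sodium citrate dihydrate 3.053 g; glycerol 8.588 g; L-tryptophan 0.110 g

Scale factor relative to 1 L: 0.734.
hydrochloric acid: dilute stock: 13.1 mM × 734 mL ÷ 1410 mM = 6.819 mL
chloramphenicol: C1V1 = C2V2 → 25.1 µg/mL × 734 mL ÷ 14200 µg/mL = 1.297 mL
magnesium sulfate: dilute stock: 7.31 mM × 734 mL ÷ 1130 mM = 4.748 mL
sodium citrate dihydrate: 4.16 g/L × 0.734 L = 3.053 g
glycerol: 11.7 g/L × 0.734 L = 8.588 g
L-tryptophan: 0.15 g/L × 0.734 L = 0.110 g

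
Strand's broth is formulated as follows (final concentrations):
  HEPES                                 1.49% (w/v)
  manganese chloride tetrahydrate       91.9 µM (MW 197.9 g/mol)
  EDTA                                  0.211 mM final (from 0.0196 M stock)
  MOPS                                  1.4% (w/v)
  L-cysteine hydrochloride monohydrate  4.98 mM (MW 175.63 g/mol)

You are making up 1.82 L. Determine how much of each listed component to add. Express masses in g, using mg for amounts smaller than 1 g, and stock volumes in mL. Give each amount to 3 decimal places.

HEPES 27.118 g; manganese chloride tetrahydrate 33.100 mg; EDTA 19.593 mL; MOPS 25.480 g; L-cysteine hydrochloride monohydrate 1.592 g

Scale factor relative to 1 L: 1.82.
HEPES: 1.49% w/v = 14.9 g/L → 14.9 × 1.82 L = 27.118 g
manganese chloride tetrahydrate: 91.9 µmol/L × 197.9 g/mol × 1.82 L ÷ 1000 = 33.100 mg
EDTA: C1V1 = C2V2 → 0.211 mM × 1820 mL ÷ 19.6 mM = 19.593 mL
MOPS: 1.4 g per 100 mL × 1820 mL ÷ 100 = 25.480 g
L-cysteine hydrochloride monohydrate: 4.98 mmol/L × 175.63 g/mol × 1.82 L ÷ 1000 = 1.592 g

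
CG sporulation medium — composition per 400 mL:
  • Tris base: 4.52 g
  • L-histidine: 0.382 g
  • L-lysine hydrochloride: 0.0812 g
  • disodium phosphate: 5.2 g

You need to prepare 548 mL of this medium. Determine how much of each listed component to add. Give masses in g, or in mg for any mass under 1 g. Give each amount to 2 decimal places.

Ratio of target to recipe volume: 548 / 400 = 1.37.
Tris base: 4.52 g × (548 mL / 400 mL) = 6.19 g
L-histidine: 0.382 g × (548 mL / 400 mL) = 0.52334 g = 523.34 mg
L-lysine hydrochloride: 0.0812 g × (548 mL / 400 mL) = 0.111244 g = 111.24 mg
disodium phosphate: 5.2 g × (548 mL / 400 mL) = 7.12 g

Tris base 6.19 g; L-histidine 523.34 mg; L-lysine hydrochloride 111.24 mg; disodium phosphate 7.12 g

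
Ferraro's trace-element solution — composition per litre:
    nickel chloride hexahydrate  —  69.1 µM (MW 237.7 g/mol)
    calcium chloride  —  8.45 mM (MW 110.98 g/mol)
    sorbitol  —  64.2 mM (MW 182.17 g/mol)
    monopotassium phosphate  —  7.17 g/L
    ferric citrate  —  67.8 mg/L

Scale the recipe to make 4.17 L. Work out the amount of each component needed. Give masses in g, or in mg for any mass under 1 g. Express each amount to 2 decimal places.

nickel chloride hexahydrate 68.49 mg; calcium chloride 3.91 g; sorbitol 48.77 g; monopotassium phosphate 29.90 g; ferric citrate 282.73 mg

Scale factor relative to 1 L: 4.17.
nickel chloride hexahydrate: 69.1 µmol/L × 237.7 g/mol × 4.17 L ÷ 1000 = 68.49 mg
calcium chloride: 8.45 mmol/L × 110.98 g/mol × 4.17 L ÷ 1000 = 3.91 g
sorbitol: 64.2 mmol/L × 182.17 g/mol × 4.17 L ÷ 1000 = 48.77 g
monopotassium phosphate: 7.17 g/L × 4.17 L = 29.90 g
ferric citrate: 67.8 mg/L × 4.17 L = 282.73 mg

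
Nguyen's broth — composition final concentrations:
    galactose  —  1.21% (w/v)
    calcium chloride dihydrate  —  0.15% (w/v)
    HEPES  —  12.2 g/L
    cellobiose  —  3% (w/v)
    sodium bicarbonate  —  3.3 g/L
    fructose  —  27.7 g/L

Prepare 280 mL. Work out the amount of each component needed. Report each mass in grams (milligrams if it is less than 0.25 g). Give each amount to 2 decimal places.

galactose 3.39 g; calcium chloride dihydrate 0.42 g; HEPES 3.42 g; cellobiose 8.40 g; sodium bicarbonate 0.92 g; fructose 7.76 g

Scale factor relative to 1 L: 0.28.
galactose: 1.21% w/v = 12.1 g/L → 12.1 × 0.28 L = 3.39 g
calcium chloride dihydrate: 0.15% w/v = 1.5 g/L → 1.5 × 0.28 L = 0.42 g
HEPES: 12.2 g/L × 0.28 L = 3.42 g
cellobiose: 3% w/v = 30 g/L → 30 × 0.28 L = 8.40 g
sodium bicarbonate: 3.3 g/L × 0.28 L = 0.92 g
fructose: 27.7 g/L × 0.28 L = 7.76 g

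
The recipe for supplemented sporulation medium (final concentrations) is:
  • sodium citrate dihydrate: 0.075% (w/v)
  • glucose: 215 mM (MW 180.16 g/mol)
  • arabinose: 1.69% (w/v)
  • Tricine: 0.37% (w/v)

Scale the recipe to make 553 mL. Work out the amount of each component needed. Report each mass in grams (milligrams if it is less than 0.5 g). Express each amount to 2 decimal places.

sodium citrate dihydrate 414.75 mg; glucose 21.42 g; arabinose 9.35 g; Tricine 2.05 g

Scale factor relative to 1 L: 0.553.
sodium citrate dihydrate: 0.075% w/v = 0.75 g/L → 0.75 × 0.553 L = 0.41475 g = 414.75 mg
glucose: 215 mmol/L × 180.16 g/mol × 0.553 L ÷ 1000 = 21.42 g
arabinose: 1.69% w/v = 16.9 g/L → 16.9 × 0.553 L = 9.35 g
Tricine: 0.37% w/v = 3.7 g/L → 3.7 × 0.553 L = 2.05 g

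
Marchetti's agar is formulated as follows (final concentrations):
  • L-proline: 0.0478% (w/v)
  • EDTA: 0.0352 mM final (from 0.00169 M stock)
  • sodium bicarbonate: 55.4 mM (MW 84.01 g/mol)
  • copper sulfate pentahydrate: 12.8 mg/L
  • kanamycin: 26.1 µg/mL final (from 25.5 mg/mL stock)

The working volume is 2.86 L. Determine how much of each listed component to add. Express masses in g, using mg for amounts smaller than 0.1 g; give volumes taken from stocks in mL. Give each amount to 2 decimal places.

L-proline 1.37 g; EDTA 59.57 mL; sodium bicarbonate 13.31 g; copper sulfate pentahydrate 36.61 mg; kanamycin 2.93 mL

Scale factor relative to 1 L: 2.86.
L-proline: 0.0478 g per 100 mL × 2860 mL ÷ 100 = 1.37 g
EDTA: C1V1 = C2V2 → 0.0352 mM × 2860 mL ÷ 1.69 mM = 59.57 mL
sodium bicarbonate: 55.4 mmol/L × 84.01 g/mol × 2.86 L ÷ 1000 = 13.31 g
copper sulfate pentahydrate: 12.8 mg/L × 2.86 L = 36.61 mg
kanamycin: C1V1 = C2V2 → 26.1 µg/mL × 2860 mL ÷ 25500 µg/mL = 2.93 mL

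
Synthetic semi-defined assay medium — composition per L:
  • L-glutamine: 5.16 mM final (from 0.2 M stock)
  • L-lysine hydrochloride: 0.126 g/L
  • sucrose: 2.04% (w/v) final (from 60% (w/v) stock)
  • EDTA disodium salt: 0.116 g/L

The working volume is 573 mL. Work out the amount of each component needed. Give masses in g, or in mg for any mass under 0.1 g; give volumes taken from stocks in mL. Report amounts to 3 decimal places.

L-glutamine 14.783 mL; L-lysine hydrochloride 72.198 mg; sucrose 19.482 mL; EDTA disodium salt 66.468 mg

Working volume: 573 mL = 0.573 L.
L-glutamine: dilute stock: 5.16 mM × 573 mL ÷ 200 mM = 14.783 mL
L-lysine hydrochloride: 0.126 g/L × 0.573 L = 0.072198 g = 72.198 mg
sucrose: dilute stock: 2.04% ÷ 60% × 573 mL = 19.482 mL
EDTA disodium salt: 0.116 g/L × 0.573 L = 0.066468 g = 66.468 mg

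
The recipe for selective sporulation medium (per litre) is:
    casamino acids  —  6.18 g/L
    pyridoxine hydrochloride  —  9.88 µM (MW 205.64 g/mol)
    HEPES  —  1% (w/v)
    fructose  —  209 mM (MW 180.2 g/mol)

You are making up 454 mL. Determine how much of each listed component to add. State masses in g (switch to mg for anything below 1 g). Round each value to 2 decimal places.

Scale factor relative to 1 L: 0.454.
casamino acids: 6.18 g/L × 0.454 L = 2.81 g
pyridoxine hydrochloride: 9.88 µmol/L × 205.64 g/mol × 0.454 L ÷ 1000 = 0.92 mg
HEPES: 1% w/v = 10 g/L → 10 × 0.454 L = 4.54 g
fructose: 209 mmol/L × 180.2 g/mol × 0.454 L ÷ 1000 = 17.10 g

casamino acids 2.81 g; pyridoxine hydrochloride 0.92 mg; HEPES 4.54 g; fructose 17.10 g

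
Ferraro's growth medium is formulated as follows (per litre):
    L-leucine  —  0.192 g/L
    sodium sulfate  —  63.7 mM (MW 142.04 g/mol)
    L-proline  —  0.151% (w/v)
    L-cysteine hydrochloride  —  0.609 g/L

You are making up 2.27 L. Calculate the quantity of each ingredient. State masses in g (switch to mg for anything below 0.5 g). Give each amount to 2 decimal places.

L-leucine 435.84 mg; sodium sulfate 20.54 g; L-proline 3.43 g; L-cysteine hydrochloride 1.38 g

Working volume: 2.27 L.
L-leucine: 0.192 g/L × 2.27 L = 0.43584 g = 435.84 mg
sodium sulfate: 63.7 mmol/L × 142.04 g/mol × 2.27 L ÷ 1000 = 20.54 g
L-proline: 0.151 g per 100 mL × 2270 mL ÷ 100 = 3.43 g
L-cysteine hydrochloride: 0.609 g/L × 2.27 L = 1.38 g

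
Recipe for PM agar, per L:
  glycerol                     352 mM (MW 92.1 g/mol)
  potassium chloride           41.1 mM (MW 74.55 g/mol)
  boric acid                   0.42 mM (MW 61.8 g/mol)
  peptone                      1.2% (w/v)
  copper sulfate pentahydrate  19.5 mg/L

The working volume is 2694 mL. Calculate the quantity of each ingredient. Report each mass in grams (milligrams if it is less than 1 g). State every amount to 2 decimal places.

glycerol 87.34 g; potassium chloride 8.25 g; boric acid 69.93 mg; peptone 32.33 g; copper sulfate pentahydrate 52.53 mg

Scale factor relative to 1 L: 2.694.
glycerol: 352 mmol/L × 92.1 g/mol × 2.694 L ÷ 1000 = 87.34 g
potassium chloride: 41.1 mmol/L × 74.55 g/mol × 2.694 L ÷ 1000 = 8.25 g
boric acid: 0.42 mmol/L × 61.8 mg/mmol × 2.694 L = 69.93 mg
peptone: 1.2% w/v = 12 g/L → 12 × 2.694 L = 32.33 g
copper sulfate pentahydrate: 19.5 mg/L × 2.694 L = 52.53 mg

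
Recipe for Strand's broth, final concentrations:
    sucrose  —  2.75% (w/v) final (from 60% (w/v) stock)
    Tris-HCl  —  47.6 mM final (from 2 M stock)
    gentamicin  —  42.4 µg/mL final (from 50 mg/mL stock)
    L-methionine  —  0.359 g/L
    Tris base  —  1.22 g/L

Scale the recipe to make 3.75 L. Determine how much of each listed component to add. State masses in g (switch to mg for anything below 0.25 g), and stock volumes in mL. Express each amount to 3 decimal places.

Working volume: 3.75 L.
sucrose: dilute stock: 2.75% ÷ 60% × 3750 mL = 171.875 mL
Tris-HCl: V = C2·V2/C1 = 47.6 mM × 3750 mL ÷ 2000 mM = 89.250 mL
gentamicin: V = C2·V2/C1 = 42.4 µg/mL × 3750 mL ÷ 50000 µg/mL = 3.180 mL
L-methionine: 0.359 g/L × 3.75 L = 1.346 g
Tris base: 1.22 g/L × 3.75 L = 4.575 g

sucrose 171.875 mL; Tris-HCl 89.250 mL; gentamicin 3.180 mL; L-methionine 1.346 g; Tris base 4.575 g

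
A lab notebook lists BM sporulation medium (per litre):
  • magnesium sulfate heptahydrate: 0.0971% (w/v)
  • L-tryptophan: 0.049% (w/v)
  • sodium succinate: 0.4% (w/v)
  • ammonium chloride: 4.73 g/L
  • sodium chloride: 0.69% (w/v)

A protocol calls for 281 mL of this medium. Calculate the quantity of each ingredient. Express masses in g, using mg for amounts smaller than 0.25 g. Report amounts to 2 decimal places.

Working volume: 281 mL = 0.281 L.
magnesium sulfate heptahydrate: 0.0971% w/v = 0.971 g/L → 0.971 × 0.281 L = 0.27 g
L-tryptophan: 0.049 g per 100 mL × 281 mL ÷ 100 = 0.13769 g = 137.69 mg
sodium succinate: 0.4 g per 100 mL × 281 mL ÷ 100 = 1.12 g
ammonium chloride: 4.73 g/L × 0.281 L = 1.33 g
sodium chloride: 0.69 g per 100 mL × 281 mL ÷ 100 = 1.94 g

magnesium sulfate heptahydrate 0.27 g; L-tryptophan 137.69 mg; sodium succinate 1.12 g; ammonium chloride 1.33 g; sodium chloride 1.94 g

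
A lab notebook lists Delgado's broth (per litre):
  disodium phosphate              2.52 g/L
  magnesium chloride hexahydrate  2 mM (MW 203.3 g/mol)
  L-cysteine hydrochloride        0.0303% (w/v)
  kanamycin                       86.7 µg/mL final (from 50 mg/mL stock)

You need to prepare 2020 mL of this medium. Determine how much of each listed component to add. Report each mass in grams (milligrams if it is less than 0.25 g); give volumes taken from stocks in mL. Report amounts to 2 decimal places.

disodium phosphate 5.09 g; magnesium chloride hexahydrate 0.82 g; L-cysteine hydrochloride 0.61 g; kanamycin 3.50 mL

Target volume = 2020 mL = 2.02 L.
disodium phosphate: 2.52 g/L × 2.02 L = 5.09 g
magnesium chloride hexahydrate: 2 mmol/L × 203.3 g/mol × 2.02 L ÷ 1000 = 0.82 g
L-cysteine hydrochloride: 0.0303 g per 100 mL × 2020 mL ÷ 100 = 0.61 g
kanamycin: C1V1 = C2V2 → 86.7 µg/mL × 2020 mL ÷ 50000 µg/mL = 3.50 mL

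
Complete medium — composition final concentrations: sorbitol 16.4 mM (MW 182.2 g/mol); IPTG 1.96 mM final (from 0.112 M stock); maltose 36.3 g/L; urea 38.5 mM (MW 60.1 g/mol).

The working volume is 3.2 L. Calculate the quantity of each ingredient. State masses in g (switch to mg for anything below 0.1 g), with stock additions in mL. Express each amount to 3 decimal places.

sorbitol 9.562 g; IPTG 56.000 mL; maltose 116.160 g; urea 7.404 g

Scale factor relative to 1 L: 3.2.
sorbitol: 16.4 mmol/L × 182.2 g/mol × 3.2 L ÷ 1000 = 9.562 g
IPTG: dilute stock: 1.96 mM × 3200 mL ÷ 112 mM = 56.000 mL
maltose: 36.3 g/L × 3.2 L = 116.160 g
urea: 38.5 mmol/L × 60.1 g/mol × 3.2 L ÷ 1000 = 7.404 g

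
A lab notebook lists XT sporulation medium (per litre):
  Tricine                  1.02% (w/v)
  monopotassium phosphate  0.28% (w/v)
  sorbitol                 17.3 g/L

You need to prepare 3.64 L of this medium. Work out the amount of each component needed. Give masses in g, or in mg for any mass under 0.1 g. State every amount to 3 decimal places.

Tricine 37.128 g; monopotassium phosphate 10.192 g; sorbitol 62.972 g

Working volume: 3.64 L.
Tricine: 1.02 g per 100 mL × 3640 mL ÷ 100 = 37.128 g
monopotassium phosphate: 0.28% w/v = 2.8 g/L → 2.8 × 3.64 L = 10.192 g
sorbitol: 17.3 g/L × 3.64 L = 62.972 g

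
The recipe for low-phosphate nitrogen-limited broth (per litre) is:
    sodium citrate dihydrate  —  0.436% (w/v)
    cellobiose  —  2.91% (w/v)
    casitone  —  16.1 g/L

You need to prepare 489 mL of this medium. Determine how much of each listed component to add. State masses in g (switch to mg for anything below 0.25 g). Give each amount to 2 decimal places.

Scale factor relative to 1 L: 0.489.
sodium citrate dihydrate: 0.436 g per 100 mL × 489 mL ÷ 100 = 2.13 g
cellobiose: 2.91 g per 100 mL × 489 mL ÷ 100 = 14.23 g
casitone: 16.1 g/L × 0.489 L = 7.87 g

sodium citrate dihydrate 2.13 g; cellobiose 14.23 g; casitone 7.87 g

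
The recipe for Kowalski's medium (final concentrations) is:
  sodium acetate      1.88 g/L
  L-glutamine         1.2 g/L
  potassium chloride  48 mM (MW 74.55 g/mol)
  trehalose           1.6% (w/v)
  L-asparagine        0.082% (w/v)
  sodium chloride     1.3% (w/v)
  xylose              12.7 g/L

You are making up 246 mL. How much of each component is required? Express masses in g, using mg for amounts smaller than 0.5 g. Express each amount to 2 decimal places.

sodium acetate 462.48 mg; L-glutamine 295.20 mg; potassium chloride 0.88 g; trehalose 3.94 g; L-asparagine 201.72 mg; sodium chloride 3.20 g; xylose 3.12 g

Scale factor relative to 1 L: 0.246.
sodium acetate: 1.88 g/L × 0.246 L = 0.46248 g = 462.48 mg
L-glutamine: 1.2 g/L × 0.246 L = 0.2952 g = 295.20 mg
potassium chloride: 48 mmol/L × 74.55 g/mol × 0.246 L ÷ 1000 = 0.88 g
trehalose: 1.6 g per 100 mL × 246 mL ÷ 100 = 3.94 g
L-asparagine: 0.082 g per 100 mL × 246 mL ÷ 100 = 0.20172 g = 201.72 mg
sodium chloride: 1.3 g per 100 mL × 246 mL ÷ 100 = 3.20 g
xylose: 12.7 g/L × 0.246 L = 3.12 g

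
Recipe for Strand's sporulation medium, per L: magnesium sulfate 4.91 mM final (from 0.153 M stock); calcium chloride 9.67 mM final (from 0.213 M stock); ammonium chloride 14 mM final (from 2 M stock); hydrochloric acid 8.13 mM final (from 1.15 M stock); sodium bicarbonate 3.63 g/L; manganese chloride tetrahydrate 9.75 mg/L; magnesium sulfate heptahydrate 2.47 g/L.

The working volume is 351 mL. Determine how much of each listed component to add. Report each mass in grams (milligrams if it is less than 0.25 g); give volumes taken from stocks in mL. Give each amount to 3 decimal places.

Working volume: 351 mL = 0.351 L.
magnesium sulfate: V = C2·V2/C1 = 4.91 mM × 351 mL ÷ 153 mM = 11.264 mL
calcium chloride: dilute stock: 9.67 mM × 351 mL ÷ 213 mM = 15.935 mL
ammonium chloride: dilute stock: 14 mM × 351 mL ÷ 2000 mM = 2.457 mL
hydrochloric acid: dilute stock: 8.13 mM × 351 mL ÷ 1150 mM = 2.481 mL
sodium bicarbonate: 3.63 g/L × 0.351 L = 1.274 g
manganese chloride tetrahydrate: 9.75 mg/L × 0.351 L = 3.422 mg
magnesium sulfate heptahydrate: 2.47 g/L × 0.351 L = 0.867 g

magnesium sulfate 11.264 mL; calcium chloride 15.935 mL; ammonium chloride 2.457 mL; hydrochloric acid 2.481 mL; sodium bicarbonate 1.274 g; manganese chloride tetrahydrate 3.422 mg; magnesium sulfate heptahydrate 0.867 g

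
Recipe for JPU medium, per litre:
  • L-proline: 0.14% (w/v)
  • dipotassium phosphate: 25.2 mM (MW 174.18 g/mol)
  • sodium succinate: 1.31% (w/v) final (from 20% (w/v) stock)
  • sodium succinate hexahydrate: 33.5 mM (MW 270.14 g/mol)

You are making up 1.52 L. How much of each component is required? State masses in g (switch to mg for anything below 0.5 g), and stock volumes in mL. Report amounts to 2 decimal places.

Scale factor relative to 1 L: 1.52.
L-proline: 0.14 g per 100 mL × 1520 mL ÷ 100 = 2.13 g
dipotassium phosphate: 25.2 mmol/L × 174.18 g/mol × 1.52 L ÷ 1000 = 6.67 g
sodium succinate: C1V1 = C2V2 → 1.31% ÷ 20% × 1520 mL = 99.56 mL
sodium succinate hexahydrate: 33.5 mmol/L × 270.14 g/mol × 1.52 L ÷ 1000 = 13.76 g

L-proline 2.13 g; dipotassium phosphate 6.67 g; sodium succinate 99.56 mL; sodium succinate hexahydrate 13.76 g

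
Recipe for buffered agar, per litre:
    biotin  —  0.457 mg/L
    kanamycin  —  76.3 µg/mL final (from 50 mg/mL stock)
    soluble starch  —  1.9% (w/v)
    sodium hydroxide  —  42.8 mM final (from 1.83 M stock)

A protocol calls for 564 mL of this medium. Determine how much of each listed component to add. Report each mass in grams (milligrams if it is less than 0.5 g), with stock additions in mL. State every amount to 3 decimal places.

biotin 0.258 mg; kanamycin 0.861 mL; soluble starch 10.716 g; sodium hydroxide 13.191 mL

Working volume: 564 mL = 0.564 L.
biotin: 0.457 mg/L × 0.564 L = 0.258 mg
kanamycin: V = C2·V2/C1 = 76.3 µg/mL × 564 mL ÷ 50000 µg/mL = 0.861 mL
soluble starch: 1.9% w/v = 19 g/L → 19 × 0.564 L = 10.716 g
sodium hydroxide: V = C2·V2/C1 = 42.8 mM × 564 mL ÷ 1830 mM = 13.191 mL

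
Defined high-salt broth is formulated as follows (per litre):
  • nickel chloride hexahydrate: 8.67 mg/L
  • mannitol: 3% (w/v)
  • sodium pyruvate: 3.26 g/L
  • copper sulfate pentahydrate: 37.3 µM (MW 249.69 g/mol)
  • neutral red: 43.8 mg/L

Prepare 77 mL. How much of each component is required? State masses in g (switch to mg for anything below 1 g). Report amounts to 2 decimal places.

nickel chloride hexahydrate 0.67 mg; mannitol 2.31 g; sodium pyruvate 251.02 mg; copper sulfate pentahydrate 0.72 mg; neutral red 3.37 mg

Target volume = 77 mL = 0.077 L.
nickel chloride hexahydrate: 8.67 mg/L × 0.077 L = 0.67 mg
mannitol: 3 g per 100 mL × 77 mL ÷ 100 = 2.31 g
sodium pyruvate: 3.26 g/L × 0.077 L = 0.25102 g = 251.02 mg
copper sulfate pentahydrate: 37.3 µmol/L × 249.69 g/mol × 0.077 L ÷ 1000 = 0.72 mg
neutral red: 43.8 mg/L × 0.077 L = 3.37 mg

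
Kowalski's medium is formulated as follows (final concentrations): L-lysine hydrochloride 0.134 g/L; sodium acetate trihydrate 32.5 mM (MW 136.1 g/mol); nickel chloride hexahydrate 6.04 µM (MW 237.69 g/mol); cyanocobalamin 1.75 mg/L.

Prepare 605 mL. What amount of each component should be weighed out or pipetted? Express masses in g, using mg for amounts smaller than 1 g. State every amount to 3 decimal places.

L-lysine hydrochloride 81.070 mg; sodium acetate trihydrate 2.676 g; nickel chloride hexahydrate 0.869 mg; cyanocobalamin 1.059 mg

Scale factor relative to 1 L: 0.605.
L-lysine hydrochloride: 0.134 g/L × 0.605 L = 0.08107 g = 81.070 mg
sodium acetate trihydrate: 32.5 mmol/L × 136.1 g/mol × 0.605 L ÷ 1000 = 2.676 g
nickel chloride hexahydrate: 6.04 µmol/L × 237.69 g/mol × 0.605 L ÷ 1000 = 0.869 mg
cyanocobalamin: 1.75 mg/L × 0.605 L = 1.059 mg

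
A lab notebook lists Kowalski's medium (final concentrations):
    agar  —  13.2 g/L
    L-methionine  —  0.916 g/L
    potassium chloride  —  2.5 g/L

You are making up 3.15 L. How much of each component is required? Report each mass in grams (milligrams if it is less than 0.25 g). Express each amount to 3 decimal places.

agar 41.580 g; L-methionine 2.885 g; potassium chloride 7.875 g

Scale factor relative to 1 L: 3.15.
agar: 13.2 g/L × 3.15 L = 41.580 g
L-methionine: 0.916 g/L × 3.15 L = 2.885 g
potassium chloride: 2.5 g/L × 3.15 L = 7.875 g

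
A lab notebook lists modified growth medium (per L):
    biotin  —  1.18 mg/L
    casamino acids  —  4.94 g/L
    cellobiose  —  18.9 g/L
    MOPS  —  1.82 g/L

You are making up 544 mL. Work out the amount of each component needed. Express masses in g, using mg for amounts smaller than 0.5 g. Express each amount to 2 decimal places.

biotin 0.64 mg; casamino acids 2.69 g; cellobiose 10.28 g; MOPS 0.99 g

Scale factor relative to 1 L: 0.544.
biotin: 1.18 mg/L × 0.544 L = 0.64 mg
casamino acids: 4.94 g/L × 0.544 L = 2.69 g
cellobiose: 18.9 g/L × 0.544 L = 10.28 g
MOPS: 1.82 g/L × 0.544 L = 0.99 g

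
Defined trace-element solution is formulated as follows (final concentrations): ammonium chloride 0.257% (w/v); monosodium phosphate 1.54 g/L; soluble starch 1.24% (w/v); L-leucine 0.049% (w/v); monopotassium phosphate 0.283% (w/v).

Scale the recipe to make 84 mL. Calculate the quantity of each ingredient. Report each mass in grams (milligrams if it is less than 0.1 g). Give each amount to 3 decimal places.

Target volume = 84 mL = 0.084 L.
ammonium chloride: 0.257 g per 100 mL × 84 mL ÷ 100 = 0.216 g
monosodium phosphate: 1.54 g/L × 0.084 L = 0.129 g
soluble starch: 1.24% w/v = 12.4 g/L → 12.4 × 0.084 L = 1.042 g
L-leucine: 0.049 g per 100 mL × 84 mL ÷ 100 = 0.04116 g = 41.160 mg
monopotassium phosphate: 0.283% w/v = 2.83 g/L → 2.83 × 0.084 L = 0.238 g

ammonium chloride 0.216 g; monosodium phosphate 0.129 g; soluble starch 1.042 g; L-leucine 41.160 mg; monopotassium phosphate 0.238 g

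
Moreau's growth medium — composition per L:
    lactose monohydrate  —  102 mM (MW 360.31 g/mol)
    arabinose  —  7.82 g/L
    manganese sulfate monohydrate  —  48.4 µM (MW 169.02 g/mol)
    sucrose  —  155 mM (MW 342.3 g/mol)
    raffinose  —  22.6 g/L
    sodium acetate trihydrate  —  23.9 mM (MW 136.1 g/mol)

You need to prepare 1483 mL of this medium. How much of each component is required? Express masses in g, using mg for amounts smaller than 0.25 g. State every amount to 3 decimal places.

Target volume = 1483 mL = 1.483 L.
lactose monohydrate: 102 mmol/L × 360.31 g/mol × 1.483 L ÷ 1000 = 54.503 g
arabinose: 7.82 g/L × 1.483 L = 11.597 g
manganese sulfate monohydrate: 48.4 µmol/L × 169.02 g/mol × 1.483 L ÷ 1000 = 12.132 mg
sucrose: 155 mmol/L × 342.3 g/mol × 1.483 L ÷ 1000 = 78.683 g
raffinose: 22.6 g/L × 1.483 L = 33.516 g
sodium acetate trihydrate: 23.9 mmol/L × 136.1 g/mol × 1.483 L ÷ 1000 = 4.824 g

lactose monohydrate 54.503 g; arabinose 11.597 g; manganese sulfate monohydrate 12.132 mg; sucrose 78.683 g; raffinose 33.516 g; sodium acetate trihydrate 4.824 g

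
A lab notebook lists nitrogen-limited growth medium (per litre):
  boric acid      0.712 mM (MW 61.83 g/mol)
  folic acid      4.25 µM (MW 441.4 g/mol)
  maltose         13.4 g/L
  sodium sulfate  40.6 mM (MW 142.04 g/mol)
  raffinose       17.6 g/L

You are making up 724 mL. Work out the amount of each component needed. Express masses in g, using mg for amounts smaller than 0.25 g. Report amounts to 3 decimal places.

Working volume: 724 mL = 0.724 L.
boric acid: 0.712 mmol/L × 61.83 mg/mmol × 0.724 L = 31.873 mg
folic acid: 4.25 µmol/L × 441.4 g/mol × 0.724 L ÷ 1000 = 1.358 mg
maltose: 13.4 g/L × 0.724 L = 9.702 g
sodium sulfate: 40.6 mmol/L × 142.04 g/mol × 0.724 L ÷ 1000 = 4.175 g
raffinose: 17.6 g/L × 0.724 L = 12.742 g

boric acid 31.873 mg; folic acid 1.358 mg; maltose 9.702 g; sodium sulfate 4.175 g; raffinose 12.742 g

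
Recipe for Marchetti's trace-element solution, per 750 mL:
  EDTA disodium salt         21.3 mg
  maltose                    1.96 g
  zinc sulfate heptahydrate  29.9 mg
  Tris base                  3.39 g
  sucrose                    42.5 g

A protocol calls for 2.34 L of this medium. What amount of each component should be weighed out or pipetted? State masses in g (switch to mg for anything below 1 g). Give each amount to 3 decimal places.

EDTA disodium salt 66.456 mg; maltose 6.115 g; zinc sulfate heptahydrate 93.288 mg; Tris base 10.577 g; sucrose 132.600 g

Scale factor = 2340 mL / 750 mL = 3.12.
EDTA disodium salt: 21.3 mg × (2340 mL / 750 mL) = 66.456 mg
maltose: 1.96 g × (2340 mL / 750 mL) = 6.115 g
zinc sulfate heptahydrate: 29.9 mg × (2340 mL / 750 mL) = 93.288 mg
Tris base: 3.39 g × (2340 mL / 750 mL) = 10.577 g
sucrose: 42.5 g × (2340 mL / 750 mL) = 132.600 g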